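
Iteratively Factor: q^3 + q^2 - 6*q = (q - 2)*(q^2 + 3*q) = (q - 2)*(q + 3)*(q)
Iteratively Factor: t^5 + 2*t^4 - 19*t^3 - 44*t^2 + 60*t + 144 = (t + 2)*(t^4 - 19*t^2 - 6*t + 72) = (t + 2)*(t + 3)*(t^3 - 3*t^2 - 10*t + 24) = (t + 2)*(t + 3)^2*(t^2 - 6*t + 8) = (t - 4)*(t + 2)*(t + 3)^2*(t - 2)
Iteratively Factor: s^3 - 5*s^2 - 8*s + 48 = (s - 4)*(s^2 - s - 12) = (s - 4)^2*(s + 3)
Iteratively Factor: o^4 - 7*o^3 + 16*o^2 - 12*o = (o - 3)*(o^3 - 4*o^2 + 4*o) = (o - 3)*(o - 2)*(o^2 - 2*o) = o*(o - 3)*(o - 2)*(o - 2)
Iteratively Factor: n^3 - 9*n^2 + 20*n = (n - 5)*(n^2 - 4*n) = (n - 5)*(n - 4)*(n)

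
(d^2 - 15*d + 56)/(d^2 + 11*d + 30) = (d^2 - 15*d + 56)/(d^2 + 11*d + 30)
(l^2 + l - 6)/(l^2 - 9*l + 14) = (l + 3)/(l - 7)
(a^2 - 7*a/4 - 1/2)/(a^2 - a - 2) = (a + 1/4)/(a + 1)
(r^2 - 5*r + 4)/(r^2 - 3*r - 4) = (r - 1)/(r + 1)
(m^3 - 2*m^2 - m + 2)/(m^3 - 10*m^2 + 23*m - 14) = (m + 1)/(m - 7)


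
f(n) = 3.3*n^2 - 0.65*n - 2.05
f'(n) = 6.6*n - 0.65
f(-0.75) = 0.29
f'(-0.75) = -5.60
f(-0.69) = -0.03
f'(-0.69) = -5.20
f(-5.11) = 87.44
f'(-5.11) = -34.38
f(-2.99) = 29.40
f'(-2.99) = -20.38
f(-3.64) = 44.04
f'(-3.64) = -24.67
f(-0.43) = -1.16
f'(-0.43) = -3.49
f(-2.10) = 13.87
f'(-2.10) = -14.51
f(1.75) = 6.92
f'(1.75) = 10.90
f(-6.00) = 120.65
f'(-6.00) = -40.25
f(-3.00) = 29.60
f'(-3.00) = -20.45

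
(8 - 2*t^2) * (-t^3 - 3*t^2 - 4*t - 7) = 2*t^5 + 6*t^4 - 10*t^2 - 32*t - 56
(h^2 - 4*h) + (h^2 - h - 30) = 2*h^2 - 5*h - 30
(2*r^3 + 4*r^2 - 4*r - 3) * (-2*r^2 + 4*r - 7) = -4*r^5 + 10*r^3 - 38*r^2 + 16*r + 21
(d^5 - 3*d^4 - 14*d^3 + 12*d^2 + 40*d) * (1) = d^5 - 3*d^4 - 14*d^3 + 12*d^2 + 40*d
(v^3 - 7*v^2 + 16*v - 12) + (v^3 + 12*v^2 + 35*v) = 2*v^3 + 5*v^2 + 51*v - 12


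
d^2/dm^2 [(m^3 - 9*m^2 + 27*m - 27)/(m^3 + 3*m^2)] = 6*(-4*m^4 + 27*m^3 + 27*m^2 - 135*m - 243)/(m^4*(m^3 + 9*m^2 + 27*m + 27))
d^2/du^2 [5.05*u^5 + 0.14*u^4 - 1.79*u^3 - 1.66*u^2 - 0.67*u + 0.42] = 101.0*u^3 + 1.68*u^2 - 10.74*u - 3.32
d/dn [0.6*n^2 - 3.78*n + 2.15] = 1.2*n - 3.78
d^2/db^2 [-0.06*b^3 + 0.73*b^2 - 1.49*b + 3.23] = 1.46 - 0.36*b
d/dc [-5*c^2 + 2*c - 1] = 2 - 10*c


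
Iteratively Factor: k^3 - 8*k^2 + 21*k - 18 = (k - 3)*(k^2 - 5*k + 6) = (k - 3)^2*(k - 2)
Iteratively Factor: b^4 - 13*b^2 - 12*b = (b)*(b^3 - 13*b - 12) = b*(b - 4)*(b^2 + 4*b + 3) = b*(b - 4)*(b + 1)*(b + 3)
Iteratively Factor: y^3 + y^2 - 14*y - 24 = (y + 2)*(y^2 - y - 12) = (y + 2)*(y + 3)*(y - 4)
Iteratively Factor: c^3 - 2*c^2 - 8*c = (c + 2)*(c^2 - 4*c) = (c - 4)*(c + 2)*(c)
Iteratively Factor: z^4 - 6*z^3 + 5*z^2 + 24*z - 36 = (z + 2)*(z^3 - 8*z^2 + 21*z - 18) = (z - 3)*(z + 2)*(z^2 - 5*z + 6) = (z - 3)^2*(z + 2)*(z - 2)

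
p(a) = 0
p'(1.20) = 0.00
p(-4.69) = 0.00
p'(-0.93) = 0.00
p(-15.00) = 0.00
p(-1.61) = 0.00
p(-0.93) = 0.00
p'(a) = 0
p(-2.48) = 0.00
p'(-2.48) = 0.00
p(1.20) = 0.00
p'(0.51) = 0.00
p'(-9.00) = 0.00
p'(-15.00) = 0.00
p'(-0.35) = 0.00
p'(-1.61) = 0.00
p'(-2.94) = 0.00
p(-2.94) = 0.00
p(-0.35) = 0.00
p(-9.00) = 0.00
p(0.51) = 0.00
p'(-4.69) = 0.00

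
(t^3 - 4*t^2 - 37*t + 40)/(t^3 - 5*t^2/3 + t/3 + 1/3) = 3*(t^2 - 3*t - 40)/(3*t^2 - 2*t - 1)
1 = 1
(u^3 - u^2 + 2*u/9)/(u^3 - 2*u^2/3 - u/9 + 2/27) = 3*u/(3*u + 1)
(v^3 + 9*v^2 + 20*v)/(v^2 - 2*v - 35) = v*(v + 4)/(v - 7)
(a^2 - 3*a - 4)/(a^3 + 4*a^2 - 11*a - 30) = (a^2 - 3*a - 4)/(a^3 + 4*a^2 - 11*a - 30)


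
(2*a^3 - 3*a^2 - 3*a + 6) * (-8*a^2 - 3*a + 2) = -16*a^5 + 18*a^4 + 37*a^3 - 45*a^2 - 24*a + 12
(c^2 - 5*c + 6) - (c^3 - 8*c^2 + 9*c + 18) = -c^3 + 9*c^2 - 14*c - 12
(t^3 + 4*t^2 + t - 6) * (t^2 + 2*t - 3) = t^5 + 6*t^4 + 6*t^3 - 16*t^2 - 15*t + 18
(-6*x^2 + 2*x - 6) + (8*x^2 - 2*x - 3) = 2*x^2 - 9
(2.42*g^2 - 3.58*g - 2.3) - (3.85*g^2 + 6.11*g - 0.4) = -1.43*g^2 - 9.69*g - 1.9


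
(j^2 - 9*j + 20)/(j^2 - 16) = (j - 5)/(j + 4)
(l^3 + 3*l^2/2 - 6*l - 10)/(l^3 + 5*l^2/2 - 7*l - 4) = (2*l^3 + 3*l^2 - 12*l - 20)/(2*l^3 + 5*l^2 - 14*l - 8)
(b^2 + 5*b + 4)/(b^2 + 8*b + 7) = (b + 4)/(b + 7)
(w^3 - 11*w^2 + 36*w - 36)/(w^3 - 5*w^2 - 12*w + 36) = (w - 3)/(w + 3)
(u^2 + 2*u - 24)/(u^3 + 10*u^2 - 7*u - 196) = (u + 6)/(u^2 + 14*u + 49)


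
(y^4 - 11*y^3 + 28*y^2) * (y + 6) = y^5 - 5*y^4 - 38*y^3 + 168*y^2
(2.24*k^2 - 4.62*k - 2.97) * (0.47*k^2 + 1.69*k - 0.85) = 1.0528*k^4 + 1.6142*k^3 - 11.1077*k^2 - 1.0923*k + 2.5245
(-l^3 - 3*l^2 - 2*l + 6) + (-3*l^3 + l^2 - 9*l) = -4*l^3 - 2*l^2 - 11*l + 6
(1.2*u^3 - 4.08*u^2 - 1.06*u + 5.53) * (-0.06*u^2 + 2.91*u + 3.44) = -0.072*u^5 + 3.7368*u^4 - 7.6812*u^3 - 17.4516*u^2 + 12.4459*u + 19.0232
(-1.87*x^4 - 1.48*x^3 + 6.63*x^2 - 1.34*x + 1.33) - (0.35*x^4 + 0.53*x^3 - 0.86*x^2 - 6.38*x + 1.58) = -2.22*x^4 - 2.01*x^3 + 7.49*x^2 + 5.04*x - 0.25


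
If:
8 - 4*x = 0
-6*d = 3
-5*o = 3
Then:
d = -1/2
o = -3/5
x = 2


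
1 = 1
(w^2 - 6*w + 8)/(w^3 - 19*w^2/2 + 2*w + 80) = 2*(w - 2)/(2*w^2 - 11*w - 40)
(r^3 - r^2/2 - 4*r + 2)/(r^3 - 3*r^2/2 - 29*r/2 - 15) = (2*r^2 - 5*r + 2)/(2*r^2 - 7*r - 15)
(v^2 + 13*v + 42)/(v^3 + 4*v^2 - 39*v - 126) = (v + 6)/(v^2 - 3*v - 18)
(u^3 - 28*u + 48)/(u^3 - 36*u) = (u^2 - 6*u + 8)/(u*(u - 6))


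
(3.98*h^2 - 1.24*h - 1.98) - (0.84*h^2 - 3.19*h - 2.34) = 3.14*h^2 + 1.95*h + 0.36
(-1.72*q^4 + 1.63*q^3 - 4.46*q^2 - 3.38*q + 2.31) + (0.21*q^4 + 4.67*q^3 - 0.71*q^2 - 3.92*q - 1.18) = -1.51*q^4 + 6.3*q^3 - 5.17*q^2 - 7.3*q + 1.13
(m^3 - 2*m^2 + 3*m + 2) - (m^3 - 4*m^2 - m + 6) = 2*m^2 + 4*m - 4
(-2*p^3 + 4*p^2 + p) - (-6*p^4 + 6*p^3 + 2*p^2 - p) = 6*p^4 - 8*p^3 + 2*p^2 + 2*p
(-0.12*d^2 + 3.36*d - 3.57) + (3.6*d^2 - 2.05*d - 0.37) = 3.48*d^2 + 1.31*d - 3.94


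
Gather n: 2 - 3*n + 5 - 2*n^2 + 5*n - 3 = -2*n^2 + 2*n + 4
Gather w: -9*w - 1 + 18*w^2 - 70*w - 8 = 18*w^2 - 79*w - 9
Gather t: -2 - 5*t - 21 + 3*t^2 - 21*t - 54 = 3*t^2 - 26*t - 77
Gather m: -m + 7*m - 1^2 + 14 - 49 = 6*m - 36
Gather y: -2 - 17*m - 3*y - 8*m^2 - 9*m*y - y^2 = -8*m^2 - 17*m - y^2 + y*(-9*m - 3) - 2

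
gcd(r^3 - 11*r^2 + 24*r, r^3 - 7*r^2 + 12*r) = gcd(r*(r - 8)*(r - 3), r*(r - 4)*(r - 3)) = r^2 - 3*r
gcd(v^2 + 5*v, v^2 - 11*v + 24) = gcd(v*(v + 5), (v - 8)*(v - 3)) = 1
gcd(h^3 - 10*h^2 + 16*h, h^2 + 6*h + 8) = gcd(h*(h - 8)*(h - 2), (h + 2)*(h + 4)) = 1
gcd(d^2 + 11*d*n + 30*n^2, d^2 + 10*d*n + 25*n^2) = d + 5*n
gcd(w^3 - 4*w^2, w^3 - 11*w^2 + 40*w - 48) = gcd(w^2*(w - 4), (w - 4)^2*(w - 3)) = w - 4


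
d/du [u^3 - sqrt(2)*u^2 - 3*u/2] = 3*u^2 - 2*sqrt(2)*u - 3/2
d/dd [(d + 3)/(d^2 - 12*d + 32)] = (d^2 - 12*d - 2*(d - 6)*(d + 3) + 32)/(d^2 - 12*d + 32)^2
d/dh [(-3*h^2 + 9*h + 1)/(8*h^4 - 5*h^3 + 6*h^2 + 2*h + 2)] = (48*h^5 - 231*h^4 + 58*h^3 - 45*h^2 - 24*h + 16)/(64*h^8 - 80*h^7 + 121*h^6 - 28*h^5 + 48*h^4 + 4*h^3 + 28*h^2 + 8*h + 4)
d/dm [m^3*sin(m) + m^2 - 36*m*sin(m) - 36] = m^3*cos(m) + 3*m^2*sin(m) - 36*m*cos(m) + 2*m - 36*sin(m)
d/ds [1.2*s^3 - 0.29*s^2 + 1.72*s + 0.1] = 3.6*s^2 - 0.58*s + 1.72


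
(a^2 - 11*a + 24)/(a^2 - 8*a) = (a - 3)/a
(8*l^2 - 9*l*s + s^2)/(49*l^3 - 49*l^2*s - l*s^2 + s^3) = (-8*l + s)/(-49*l^2 + s^2)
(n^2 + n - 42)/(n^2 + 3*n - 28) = (n - 6)/(n - 4)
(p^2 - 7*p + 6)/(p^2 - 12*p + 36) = (p - 1)/(p - 6)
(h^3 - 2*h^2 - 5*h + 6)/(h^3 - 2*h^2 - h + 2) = (h^2 - h - 6)/(h^2 - h - 2)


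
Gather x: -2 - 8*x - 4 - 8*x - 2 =-16*x - 8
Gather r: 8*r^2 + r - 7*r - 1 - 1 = 8*r^2 - 6*r - 2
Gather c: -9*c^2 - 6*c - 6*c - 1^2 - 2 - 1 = -9*c^2 - 12*c - 4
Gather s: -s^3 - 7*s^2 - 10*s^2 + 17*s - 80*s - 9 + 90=-s^3 - 17*s^2 - 63*s + 81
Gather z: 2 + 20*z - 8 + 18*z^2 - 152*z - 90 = 18*z^2 - 132*z - 96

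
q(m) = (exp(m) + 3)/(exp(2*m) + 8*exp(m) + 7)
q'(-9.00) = 0.00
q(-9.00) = 0.43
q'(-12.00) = 0.00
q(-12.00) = 0.43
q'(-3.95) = -0.01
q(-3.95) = 0.42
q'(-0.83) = -0.08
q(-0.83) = 0.32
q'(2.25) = -0.05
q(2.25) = 0.07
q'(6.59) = -0.00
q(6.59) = 0.00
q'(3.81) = -0.02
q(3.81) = 0.02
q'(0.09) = -0.09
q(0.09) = 0.24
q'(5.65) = -0.00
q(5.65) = 0.00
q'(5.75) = -0.00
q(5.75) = 0.00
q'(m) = (exp(m) + 3)*(-2*exp(2*m) - 8*exp(m))/(exp(2*m) + 8*exp(m) + 7)^2 + exp(m)/(exp(2*m) + 8*exp(m) + 7) = (-2*(exp(m) + 3)*(exp(m) + 4) + exp(2*m) + 8*exp(m) + 7)*exp(m)/(exp(2*m) + 8*exp(m) + 7)^2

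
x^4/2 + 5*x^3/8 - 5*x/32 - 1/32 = (x/2 + 1/4)*(x - 1/2)*(x + 1/4)*(x + 1)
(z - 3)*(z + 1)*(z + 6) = z^3 + 4*z^2 - 15*z - 18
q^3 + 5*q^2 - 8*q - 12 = (q - 2)*(q + 1)*(q + 6)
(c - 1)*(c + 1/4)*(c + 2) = c^3 + 5*c^2/4 - 7*c/4 - 1/2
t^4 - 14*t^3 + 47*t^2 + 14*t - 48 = (t - 8)*(t - 6)*(t - 1)*(t + 1)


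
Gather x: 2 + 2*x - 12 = 2*x - 10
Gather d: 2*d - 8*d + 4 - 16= -6*d - 12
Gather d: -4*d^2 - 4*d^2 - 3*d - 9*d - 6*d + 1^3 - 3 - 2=-8*d^2 - 18*d - 4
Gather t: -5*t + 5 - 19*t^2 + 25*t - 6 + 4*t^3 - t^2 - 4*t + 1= 4*t^3 - 20*t^2 + 16*t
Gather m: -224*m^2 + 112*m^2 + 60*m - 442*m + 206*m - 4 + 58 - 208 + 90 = -112*m^2 - 176*m - 64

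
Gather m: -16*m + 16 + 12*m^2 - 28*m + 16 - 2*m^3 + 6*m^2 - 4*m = -2*m^3 + 18*m^2 - 48*m + 32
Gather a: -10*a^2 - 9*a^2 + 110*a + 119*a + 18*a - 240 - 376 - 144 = -19*a^2 + 247*a - 760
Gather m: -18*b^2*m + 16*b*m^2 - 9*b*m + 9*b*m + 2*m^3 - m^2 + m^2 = -18*b^2*m + 16*b*m^2 + 2*m^3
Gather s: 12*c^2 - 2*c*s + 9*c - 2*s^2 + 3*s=12*c^2 + 9*c - 2*s^2 + s*(3 - 2*c)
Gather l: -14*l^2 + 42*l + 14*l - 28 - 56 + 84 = -14*l^2 + 56*l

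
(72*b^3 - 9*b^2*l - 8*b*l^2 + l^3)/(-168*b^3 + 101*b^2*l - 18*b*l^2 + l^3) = (-3*b - l)/(7*b - l)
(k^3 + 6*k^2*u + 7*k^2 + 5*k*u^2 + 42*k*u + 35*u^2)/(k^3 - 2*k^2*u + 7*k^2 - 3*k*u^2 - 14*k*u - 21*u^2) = (-k - 5*u)/(-k + 3*u)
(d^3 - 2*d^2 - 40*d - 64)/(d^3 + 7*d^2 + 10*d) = (d^2 - 4*d - 32)/(d*(d + 5))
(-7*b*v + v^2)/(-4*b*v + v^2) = (7*b - v)/(4*b - v)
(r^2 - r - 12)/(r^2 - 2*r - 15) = (r - 4)/(r - 5)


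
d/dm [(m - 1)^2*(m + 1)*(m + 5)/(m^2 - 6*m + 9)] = 2*(m^4 - 4*m^3 - 18*m^2 + 20*m + 1)/(m^3 - 9*m^2 + 27*m - 27)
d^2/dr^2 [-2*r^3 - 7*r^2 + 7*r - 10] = -12*r - 14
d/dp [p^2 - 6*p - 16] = 2*p - 6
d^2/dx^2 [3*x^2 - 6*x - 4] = 6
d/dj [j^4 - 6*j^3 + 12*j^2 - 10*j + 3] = 4*j^3 - 18*j^2 + 24*j - 10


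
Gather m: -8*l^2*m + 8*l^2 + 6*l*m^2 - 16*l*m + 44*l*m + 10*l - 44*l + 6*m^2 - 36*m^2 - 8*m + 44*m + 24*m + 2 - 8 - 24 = 8*l^2 - 34*l + m^2*(6*l - 30) + m*(-8*l^2 + 28*l + 60) - 30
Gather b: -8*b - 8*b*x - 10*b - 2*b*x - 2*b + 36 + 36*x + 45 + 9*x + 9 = b*(-10*x - 20) + 45*x + 90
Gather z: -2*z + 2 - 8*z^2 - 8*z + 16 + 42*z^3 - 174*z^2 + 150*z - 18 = 42*z^3 - 182*z^2 + 140*z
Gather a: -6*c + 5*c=-c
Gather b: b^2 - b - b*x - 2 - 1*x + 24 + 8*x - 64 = b^2 + b*(-x - 1) + 7*x - 42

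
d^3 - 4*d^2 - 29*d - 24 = (d - 8)*(d + 1)*(d + 3)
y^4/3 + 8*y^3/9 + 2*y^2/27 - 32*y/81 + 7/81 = (y/3 + 1/3)*(y - 1/3)^2*(y + 7/3)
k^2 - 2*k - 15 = (k - 5)*(k + 3)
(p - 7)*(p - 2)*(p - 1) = p^3 - 10*p^2 + 23*p - 14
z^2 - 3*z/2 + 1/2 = (z - 1)*(z - 1/2)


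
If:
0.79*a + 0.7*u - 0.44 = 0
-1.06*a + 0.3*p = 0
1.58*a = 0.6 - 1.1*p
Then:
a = 0.11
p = 0.39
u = 0.50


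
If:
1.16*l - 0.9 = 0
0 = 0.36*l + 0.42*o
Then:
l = 0.78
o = -0.67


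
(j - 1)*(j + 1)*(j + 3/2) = j^3 + 3*j^2/2 - j - 3/2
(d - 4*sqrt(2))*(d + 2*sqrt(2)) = d^2 - 2*sqrt(2)*d - 16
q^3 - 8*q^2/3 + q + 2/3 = (q - 2)*(q - 1)*(q + 1/3)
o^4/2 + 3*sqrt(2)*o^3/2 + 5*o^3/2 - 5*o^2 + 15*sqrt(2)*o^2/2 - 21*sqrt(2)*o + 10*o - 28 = (o/2 + sqrt(2))*(o - 2)*(o + 7)*(o + sqrt(2))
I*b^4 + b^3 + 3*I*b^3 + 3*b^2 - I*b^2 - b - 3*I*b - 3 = (b - 1)*(b + 3)*(b - I)*(I*b + I)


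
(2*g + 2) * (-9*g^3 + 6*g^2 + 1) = -18*g^4 - 6*g^3 + 12*g^2 + 2*g + 2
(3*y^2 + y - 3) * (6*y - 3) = 18*y^3 - 3*y^2 - 21*y + 9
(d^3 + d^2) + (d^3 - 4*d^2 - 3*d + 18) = 2*d^3 - 3*d^2 - 3*d + 18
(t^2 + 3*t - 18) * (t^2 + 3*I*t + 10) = t^4 + 3*t^3 + 3*I*t^3 - 8*t^2 + 9*I*t^2 + 30*t - 54*I*t - 180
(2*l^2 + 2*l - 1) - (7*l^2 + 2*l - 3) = 2 - 5*l^2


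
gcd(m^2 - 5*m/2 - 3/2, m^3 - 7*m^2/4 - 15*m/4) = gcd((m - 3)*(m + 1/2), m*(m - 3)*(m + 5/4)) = m - 3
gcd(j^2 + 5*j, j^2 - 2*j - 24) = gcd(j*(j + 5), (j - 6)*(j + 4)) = 1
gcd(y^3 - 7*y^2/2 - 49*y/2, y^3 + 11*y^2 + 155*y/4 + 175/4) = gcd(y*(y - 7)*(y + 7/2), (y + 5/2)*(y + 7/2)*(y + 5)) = y + 7/2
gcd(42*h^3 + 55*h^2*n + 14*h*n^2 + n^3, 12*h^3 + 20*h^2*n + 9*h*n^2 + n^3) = 6*h^2 + 7*h*n + n^2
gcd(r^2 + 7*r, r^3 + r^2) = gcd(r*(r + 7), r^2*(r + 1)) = r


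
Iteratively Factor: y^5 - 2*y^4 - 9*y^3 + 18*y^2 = (y + 3)*(y^4 - 5*y^3 + 6*y^2) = y*(y + 3)*(y^3 - 5*y^2 + 6*y) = y^2*(y + 3)*(y^2 - 5*y + 6) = y^2*(y - 2)*(y + 3)*(y - 3)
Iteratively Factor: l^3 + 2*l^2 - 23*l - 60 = (l + 4)*(l^2 - 2*l - 15) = (l - 5)*(l + 4)*(l + 3)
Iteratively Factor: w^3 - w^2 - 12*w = (w - 4)*(w^2 + 3*w) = w*(w - 4)*(w + 3)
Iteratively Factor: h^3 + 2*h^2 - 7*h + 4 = (h + 4)*(h^2 - 2*h + 1) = (h - 1)*(h + 4)*(h - 1)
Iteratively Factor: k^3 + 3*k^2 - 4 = (k + 2)*(k^2 + k - 2) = (k - 1)*(k + 2)*(k + 2)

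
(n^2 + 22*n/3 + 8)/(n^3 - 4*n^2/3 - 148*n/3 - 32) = (3*n + 4)/(3*n^2 - 22*n - 16)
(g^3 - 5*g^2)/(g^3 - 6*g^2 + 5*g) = g/(g - 1)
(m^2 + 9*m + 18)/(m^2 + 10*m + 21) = (m + 6)/(m + 7)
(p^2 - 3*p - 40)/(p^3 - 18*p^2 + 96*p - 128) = (p + 5)/(p^2 - 10*p + 16)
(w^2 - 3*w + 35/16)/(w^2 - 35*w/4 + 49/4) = (w - 5/4)/(w - 7)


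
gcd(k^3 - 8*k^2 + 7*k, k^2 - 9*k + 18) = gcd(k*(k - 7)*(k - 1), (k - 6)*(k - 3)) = 1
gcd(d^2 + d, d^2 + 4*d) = d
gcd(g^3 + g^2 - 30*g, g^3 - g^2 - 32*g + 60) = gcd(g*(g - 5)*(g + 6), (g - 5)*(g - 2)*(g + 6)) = g^2 + g - 30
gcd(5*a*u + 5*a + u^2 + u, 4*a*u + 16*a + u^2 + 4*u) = 1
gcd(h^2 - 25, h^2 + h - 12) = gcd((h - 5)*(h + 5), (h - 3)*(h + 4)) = 1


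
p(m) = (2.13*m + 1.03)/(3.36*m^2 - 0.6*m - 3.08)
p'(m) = (0.6 - 6.72*m)*(2.13*m + 1.03)/(3.36*m^2 - 0.6*m - 3.08)^2 + 2.13/(3.36*m^2 - 0.6*m - 3.08)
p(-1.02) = -1.11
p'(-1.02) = -5.99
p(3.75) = 0.22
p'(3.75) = -0.08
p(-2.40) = -0.23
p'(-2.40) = -0.10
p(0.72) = -1.45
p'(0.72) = -4.67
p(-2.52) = -0.22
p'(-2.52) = -0.09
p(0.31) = -0.57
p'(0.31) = -1.01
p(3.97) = 0.20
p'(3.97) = -0.06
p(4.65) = 0.16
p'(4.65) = -0.04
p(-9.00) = -0.07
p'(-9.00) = -0.01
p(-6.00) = -0.10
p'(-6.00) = -0.02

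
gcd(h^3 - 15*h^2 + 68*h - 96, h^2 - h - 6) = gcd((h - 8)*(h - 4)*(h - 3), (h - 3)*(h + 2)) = h - 3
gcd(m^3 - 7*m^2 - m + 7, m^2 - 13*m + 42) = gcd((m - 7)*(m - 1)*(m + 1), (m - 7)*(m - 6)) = m - 7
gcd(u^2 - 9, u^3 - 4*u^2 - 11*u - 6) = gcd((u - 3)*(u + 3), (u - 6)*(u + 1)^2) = 1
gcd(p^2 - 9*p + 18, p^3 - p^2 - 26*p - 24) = p - 6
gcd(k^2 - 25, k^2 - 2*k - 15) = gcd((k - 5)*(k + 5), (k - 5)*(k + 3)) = k - 5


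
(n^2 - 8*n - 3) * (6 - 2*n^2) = -2*n^4 + 16*n^3 + 12*n^2 - 48*n - 18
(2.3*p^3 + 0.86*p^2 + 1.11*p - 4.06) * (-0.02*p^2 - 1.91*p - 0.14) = -0.046*p^5 - 4.4102*p^4 - 1.9868*p^3 - 2.1593*p^2 + 7.5992*p + 0.5684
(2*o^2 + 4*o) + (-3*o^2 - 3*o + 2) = -o^2 + o + 2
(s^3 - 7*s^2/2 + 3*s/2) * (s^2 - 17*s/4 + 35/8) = s^5 - 31*s^4/4 + 83*s^3/4 - 347*s^2/16 + 105*s/16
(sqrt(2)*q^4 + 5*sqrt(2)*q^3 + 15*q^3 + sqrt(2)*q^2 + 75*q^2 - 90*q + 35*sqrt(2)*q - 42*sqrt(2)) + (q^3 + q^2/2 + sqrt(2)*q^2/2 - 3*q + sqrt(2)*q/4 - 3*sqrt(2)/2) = sqrt(2)*q^4 + 5*sqrt(2)*q^3 + 16*q^3 + 3*sqrt(2)*q^2/2 + 151*q^2/2 - 93*q + 141*sqrt(2)*q/4 - 87*sqrt(2)/2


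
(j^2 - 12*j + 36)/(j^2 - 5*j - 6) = (j - 6)/(j + 1)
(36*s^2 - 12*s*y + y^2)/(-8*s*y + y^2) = (-36*s^2 + 12*s*y - y^2)/(y*(8*s - y))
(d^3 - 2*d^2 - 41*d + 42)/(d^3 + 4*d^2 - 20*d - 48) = (d^2 - 8*d + 7)/(d^2 - 2*d - 8)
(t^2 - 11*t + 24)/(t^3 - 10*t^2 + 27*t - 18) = (t - 8)/(t^2 - 7*t + 6)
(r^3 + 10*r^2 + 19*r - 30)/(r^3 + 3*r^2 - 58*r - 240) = (r - 1)/(r - 8)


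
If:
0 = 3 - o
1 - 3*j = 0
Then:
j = 1/3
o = 3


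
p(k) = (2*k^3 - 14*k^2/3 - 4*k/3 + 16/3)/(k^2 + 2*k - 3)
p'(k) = (-2*k - 2)*(2*k^3 - 14*k^2/3 - 4*k/3 + 16/3)/(k^2 + 2*k - 3)^2 + (6*k^2 - 28*k/3 - 4/3)/(k^2 + 2*k - 3)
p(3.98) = 2.51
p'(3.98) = 1.52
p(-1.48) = 2.49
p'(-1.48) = -7.43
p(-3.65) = -49.37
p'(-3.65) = -49.30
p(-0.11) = -1.69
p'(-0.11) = -0.86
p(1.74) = -0.17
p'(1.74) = 0.43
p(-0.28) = -1.52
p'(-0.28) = -1.13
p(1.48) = -0.18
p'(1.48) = -0.53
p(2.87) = 0.94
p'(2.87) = 1.28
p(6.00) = 5.81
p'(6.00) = 1.72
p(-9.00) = -30.31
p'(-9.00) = 1.39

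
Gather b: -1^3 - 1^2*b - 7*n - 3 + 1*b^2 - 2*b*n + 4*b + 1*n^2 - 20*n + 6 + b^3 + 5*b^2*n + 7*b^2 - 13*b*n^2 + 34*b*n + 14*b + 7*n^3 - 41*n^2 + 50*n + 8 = b^3 + b^2*(5*n + 8) + b*(-13*n^2 + 32*n + 17) + 7*n^3 - 40*n^2 + 23*n + 10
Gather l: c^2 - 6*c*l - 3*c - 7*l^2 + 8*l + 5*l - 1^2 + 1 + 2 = c^2 - 3*c - 7*l^2 + l*(13 - 6*c) + 2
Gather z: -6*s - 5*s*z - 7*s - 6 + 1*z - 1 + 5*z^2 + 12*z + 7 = -13*s + 5*z^2 + z*(13 - 5*s)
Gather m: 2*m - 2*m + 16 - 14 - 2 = 0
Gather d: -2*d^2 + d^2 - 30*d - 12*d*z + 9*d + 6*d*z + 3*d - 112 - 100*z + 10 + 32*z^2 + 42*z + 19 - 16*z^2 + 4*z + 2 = -d^2 + d*(-6*z - 18) + 16*z^2 - 54*z - 81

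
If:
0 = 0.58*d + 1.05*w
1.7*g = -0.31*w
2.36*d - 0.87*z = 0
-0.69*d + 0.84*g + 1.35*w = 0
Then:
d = 0.00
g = 0.00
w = 0.00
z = 0.00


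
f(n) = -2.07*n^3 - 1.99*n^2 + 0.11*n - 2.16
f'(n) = -6.21*n^2 - 3.98*n + 0.11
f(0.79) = -4.34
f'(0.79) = -6.91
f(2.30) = -37.62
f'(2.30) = -41.89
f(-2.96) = 33.76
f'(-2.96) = -42.52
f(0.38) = -2.52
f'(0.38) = -2.30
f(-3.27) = 48.58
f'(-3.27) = -53.28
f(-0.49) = -2.45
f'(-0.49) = 0.57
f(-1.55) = 0.60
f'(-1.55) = -8.64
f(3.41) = -107.00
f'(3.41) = -85.67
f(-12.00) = 3286.92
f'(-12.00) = -846.37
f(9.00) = -1671.39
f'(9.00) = -538.72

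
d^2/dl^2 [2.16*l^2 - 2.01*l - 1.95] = 4.32000000000000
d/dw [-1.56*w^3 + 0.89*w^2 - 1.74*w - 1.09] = -4.68*w^2 + 1.78*w - 1.74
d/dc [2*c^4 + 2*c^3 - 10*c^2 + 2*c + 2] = 8*c^3 + 6*c^2 - 20*c + 2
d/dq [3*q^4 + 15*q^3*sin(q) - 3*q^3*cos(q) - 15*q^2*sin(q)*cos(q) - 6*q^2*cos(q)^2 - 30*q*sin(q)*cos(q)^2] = 3*q^3*sin(q) + 15*q^3*cos(q) + 12*q^3 + 45*q^2*sin(q) + 6*q^2*sin(2*q) - 9*q^2*cos(q) - 15*q^2*cos(2*q) - 15*q*sin(2*q) - 15*q*cos(q)/2 - 6*q*cos(2*q) - 45*q*cos(3*q)/2 - 6*q - 15*sin(q)/2 - 15*sin(3*q)/2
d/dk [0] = 0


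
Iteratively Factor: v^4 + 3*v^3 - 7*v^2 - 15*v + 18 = (v - 1)*(v^3 + 4*v^2 - 3*v - 18) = (v - 2)*(v - 1)*(v^2 + 6*v + 9) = (v - 2)*(v - 1)*(v + 3)*(v + 3)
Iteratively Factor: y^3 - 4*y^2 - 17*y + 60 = (y - 5)*(y^2 + y - 12) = (y - 5)*(y - 3)*(y + 4)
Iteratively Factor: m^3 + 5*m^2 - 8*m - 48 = (m - 3)*(m^2 + 8*m + 16) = (m - 3)*(m + 4)*(m + 4)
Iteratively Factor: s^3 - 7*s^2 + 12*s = (s - 4)*(s^2 - 3*s) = (s - 4)*(s - 3)*(s)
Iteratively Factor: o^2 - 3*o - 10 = (o + 2)*(o - 5)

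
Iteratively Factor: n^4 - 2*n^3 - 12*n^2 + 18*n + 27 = (n - 3)*(n^3 + n^2 - 9*n - 9) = (n - 3)^2*(n^2 + 4*n + 3) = (n - 3)^2*(n + 1)*(n + 3)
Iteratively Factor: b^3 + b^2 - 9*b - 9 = (b + 1)*(b^2 - 9) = (b - 3)*(b + 1)*(b + 3)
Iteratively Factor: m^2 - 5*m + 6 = (m - 2)*(m - 3)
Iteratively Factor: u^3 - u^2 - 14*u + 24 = (u + 4)*(u^2 - 5*u + 6) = (u - 2)*(u + 4)*(u - 3)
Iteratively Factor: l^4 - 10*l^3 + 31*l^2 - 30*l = (l - 5)*(l^3 - 5*l^2 + 6*l) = (l - 5)*(l - 2)*(l^2 - 3*l) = (l - 5)*(l - 3)*(l - 2)*(l)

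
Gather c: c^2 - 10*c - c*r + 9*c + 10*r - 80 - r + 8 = c^2 + c*(-r - 1) + 9*r - 72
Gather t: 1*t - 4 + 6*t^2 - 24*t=6*t^2 - 23*t - 4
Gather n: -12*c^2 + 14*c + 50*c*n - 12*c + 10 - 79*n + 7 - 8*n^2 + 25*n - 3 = -12*c^2 + 2*c - 8*n^2 + n*(50*c - 54) + 14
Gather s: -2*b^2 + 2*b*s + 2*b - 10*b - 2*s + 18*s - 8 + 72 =-2*b^2 - 8*b + s*(2*b + 16) + 64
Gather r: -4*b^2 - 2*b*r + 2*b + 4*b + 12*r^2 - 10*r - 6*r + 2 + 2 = -4*b^2 + 6*b + 12*r^2 + r*(-2*b - 16) + 4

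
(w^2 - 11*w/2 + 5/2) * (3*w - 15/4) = 3*w^3 - 81*w^2/4 + 225*w/8 - 75/8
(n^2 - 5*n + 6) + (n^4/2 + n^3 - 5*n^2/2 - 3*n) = n^4/2 + n^3 - 3*n^2/2 - 8*n + 6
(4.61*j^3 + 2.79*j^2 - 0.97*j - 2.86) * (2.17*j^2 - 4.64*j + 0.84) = 10.0037*j^5 - 15.3361*j^4 - 11.1781*j^3 + 0.6382*j^2 + 12.4556*j - 2.4024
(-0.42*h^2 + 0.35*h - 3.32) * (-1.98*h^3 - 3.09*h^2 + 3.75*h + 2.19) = 0.8316*h^5 + 0.6048*h^4 + 3.9171*h^3 + 10.6515*h^2 - 11.6835*h - 7.2708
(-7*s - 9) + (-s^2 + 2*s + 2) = -s^2 - 5*s - 7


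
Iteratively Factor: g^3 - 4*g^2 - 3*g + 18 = (g - 3)*(g^2 - g - 6) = (g - 3)^2*(g + 2)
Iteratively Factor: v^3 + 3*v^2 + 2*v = (v)*(v^2 + 3*v + 2) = v*(v + 1)*(v + 2)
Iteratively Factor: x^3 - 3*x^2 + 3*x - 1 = (x - 1)*(x^2 - 2*x + 1) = (x - 1)^2*(x - 1)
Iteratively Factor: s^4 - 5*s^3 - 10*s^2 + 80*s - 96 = (s - 4)*(s^3 - s^2 - 14*s + 24) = (s - 4)*(s - 2)*(s^2 + s - 12) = (s - 4)*(s - 3)*(s - 2)*(s + 4)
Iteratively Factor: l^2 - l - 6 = (l + 2)*(l - 3)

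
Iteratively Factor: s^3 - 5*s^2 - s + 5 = (s - 5)*(s^2 - 1) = (s - 5)*(s - 1)*(s + 1)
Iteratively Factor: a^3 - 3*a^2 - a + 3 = (a + 1)*(a^2 - 4*a + 3) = (a - 3)*(a + 1)*(a - 1)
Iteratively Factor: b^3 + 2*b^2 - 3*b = (b + 3)*(b^2 - b) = (b - 1)*(b + 3)*(b)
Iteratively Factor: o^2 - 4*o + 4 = (o - 2)*(o - 2)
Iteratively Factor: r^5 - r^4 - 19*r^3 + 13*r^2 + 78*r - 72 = (r - 2)*(r^4 + r^3 - 17*r^2 - 21*r + 36) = (r - 2)*(r + 3)*(r^3 - 2*r^2 - 11*r + 12) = (r - 2)*(r - 1)*(r + 3)*(r^2 - r - 12) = (r - 4)*(r - 2)*(r - 1)*(r + 3)*(r + 3)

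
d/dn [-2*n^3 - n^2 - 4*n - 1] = -6*n^2 - 2*n - 4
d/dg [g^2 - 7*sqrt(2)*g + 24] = 2*g - 7*sqrt(2)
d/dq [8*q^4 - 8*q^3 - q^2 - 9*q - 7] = 32*q^3 - 24*q^2 - 2*q - 9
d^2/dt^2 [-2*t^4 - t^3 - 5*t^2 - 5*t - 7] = -24*t^2 - 6*t - 10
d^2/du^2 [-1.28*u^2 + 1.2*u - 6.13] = -2.56000000000000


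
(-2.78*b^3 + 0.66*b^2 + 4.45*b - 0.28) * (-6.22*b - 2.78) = 17.2916*b^4 + 3.6232*b^3 - 29.5138*b^2 - 10.6294*b + 0.7784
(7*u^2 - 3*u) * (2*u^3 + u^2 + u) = 14*u^5 + u^4 + 4*u^3 - 3*u^2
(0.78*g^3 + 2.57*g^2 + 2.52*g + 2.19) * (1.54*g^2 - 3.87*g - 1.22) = 1.2012*g^5 + 0.9392*g^4 - 7.0167*g^3 - 9.5152*g^2 - 11.5497*g - 2.6718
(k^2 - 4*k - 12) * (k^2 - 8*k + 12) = k^4 - 12*k^3 + 32*k^2 + 48*k - 144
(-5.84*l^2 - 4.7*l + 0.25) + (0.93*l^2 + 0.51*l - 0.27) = -4.91*l^2 - 4.19*l - 0.02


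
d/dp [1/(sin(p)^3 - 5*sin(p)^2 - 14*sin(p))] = (-3*cos(p) + 10/tan(p) + 14*cos(p)/sin(p)^2)/((sin(p) - 7)^2*(sin(p) + 2)^2)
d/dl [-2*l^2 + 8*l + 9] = 8 - 4*l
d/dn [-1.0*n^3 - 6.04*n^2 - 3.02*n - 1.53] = -3.0*n^2 - 12.08*n - 3.02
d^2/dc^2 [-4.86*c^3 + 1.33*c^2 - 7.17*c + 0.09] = 2.66 - 29.16*c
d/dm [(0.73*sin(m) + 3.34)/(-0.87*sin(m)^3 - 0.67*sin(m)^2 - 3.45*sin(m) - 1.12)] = (1.2702*sin(m)^3 + 9.2065*sin(m)^2 + 4.4756*sin(m) + 10.7054)*cos(m)/(0.7569*sin(m)^6 + 1.1658*sin(m)^5 + 6.4519*sin(m)^4 + 6.5718*sin(m)^3 + 13.4033*sin(m)^2 + 7.728*sin(m) + 1.2544)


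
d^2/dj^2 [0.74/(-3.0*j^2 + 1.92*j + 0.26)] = (-13.32*j^2 + 8.5248*j + 0.74*(6.0*j - 1.92)*(12.0*j - 3.84) + 1.1544)/(-3.0*j^2 + 1.92*j + 0.26)^3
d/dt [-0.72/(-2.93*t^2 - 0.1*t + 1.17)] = (-4.2192*t - 0.072)/(2.93*t^2 + 0.1*t - 1.17)^2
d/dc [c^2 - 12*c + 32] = 2*c - 12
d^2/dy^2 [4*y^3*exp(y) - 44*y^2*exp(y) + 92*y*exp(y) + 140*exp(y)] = 4*(y^3 - 5*y^2 - 15*y + 59)*exp(y)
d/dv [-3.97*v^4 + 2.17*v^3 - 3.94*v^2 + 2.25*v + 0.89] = -15.88*v^3 + 6.51*v^2 - 7.88*v + 2.25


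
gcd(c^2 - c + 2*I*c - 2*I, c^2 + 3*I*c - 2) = c + 2*I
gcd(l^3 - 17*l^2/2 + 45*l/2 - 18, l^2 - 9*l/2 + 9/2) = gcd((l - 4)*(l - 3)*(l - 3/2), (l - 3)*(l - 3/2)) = l^2 - 9*l/2 + 9/2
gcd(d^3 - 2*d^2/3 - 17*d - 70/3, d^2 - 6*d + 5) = d - 5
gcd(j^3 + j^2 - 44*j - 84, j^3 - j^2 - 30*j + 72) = j + 6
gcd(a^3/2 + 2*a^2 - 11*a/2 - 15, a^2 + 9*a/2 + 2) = 1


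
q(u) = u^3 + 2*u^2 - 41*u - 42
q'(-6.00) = 43.00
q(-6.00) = 60.00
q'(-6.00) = 43.00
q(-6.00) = 60.00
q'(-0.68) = -42.33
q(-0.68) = -13.51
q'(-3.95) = -9.99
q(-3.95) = 89.53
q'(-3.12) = -24.28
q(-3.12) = 75.02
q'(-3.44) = -19.26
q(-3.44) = 82.00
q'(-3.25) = -22.31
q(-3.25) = 78.05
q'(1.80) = -24.08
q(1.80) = -103.49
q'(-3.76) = -13.63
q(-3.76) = 87.28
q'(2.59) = -10.52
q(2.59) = -117.40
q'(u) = 3*u^2 + 4*u - 41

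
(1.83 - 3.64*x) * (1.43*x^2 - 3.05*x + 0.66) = -5.2052*x^3 + 13.7189*x^2 - 7.9839*x + 1.2078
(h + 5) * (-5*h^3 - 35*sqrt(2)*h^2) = -5*h^4 - 35*sqrt(2)*h^3 - 25*h^3 - 175*sqrt(2)*h^2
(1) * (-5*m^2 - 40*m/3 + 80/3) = -5*m^2 - 40*m/3 + 80/3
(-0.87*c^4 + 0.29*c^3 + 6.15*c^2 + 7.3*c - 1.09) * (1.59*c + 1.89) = -1.3833*c^5 - 1.1832*c^4 + 10.3266*c^3 + 23.2305*c^2 + 12.0639*c - 2.0601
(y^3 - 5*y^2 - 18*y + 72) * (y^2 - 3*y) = y^5 - 8*y^4 - 3*y^3 + 126*y^2 - 216*y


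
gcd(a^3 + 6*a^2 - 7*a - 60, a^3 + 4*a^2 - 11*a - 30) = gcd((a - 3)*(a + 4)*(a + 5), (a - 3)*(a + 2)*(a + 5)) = a^2 + 2*a - 15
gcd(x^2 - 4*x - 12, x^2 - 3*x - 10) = x + 2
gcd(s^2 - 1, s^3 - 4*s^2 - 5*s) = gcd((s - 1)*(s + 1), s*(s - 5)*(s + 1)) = s + 1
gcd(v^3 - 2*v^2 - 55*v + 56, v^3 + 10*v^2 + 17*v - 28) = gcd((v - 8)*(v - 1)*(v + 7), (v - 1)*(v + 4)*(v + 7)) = v^2 + 6*v - 7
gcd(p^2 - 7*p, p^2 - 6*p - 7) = p - 7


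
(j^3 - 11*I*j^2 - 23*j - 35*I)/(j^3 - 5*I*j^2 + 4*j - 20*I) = (j^2 - 6*I*j + 7)/(j^2 + 4)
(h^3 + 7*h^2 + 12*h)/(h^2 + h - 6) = h*(h + 4)/(h - 2)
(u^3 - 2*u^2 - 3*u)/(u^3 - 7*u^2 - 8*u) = (u - 3)/(u - 8)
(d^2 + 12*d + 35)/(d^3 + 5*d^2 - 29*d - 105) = (d + 5)/(d^2 - 2*d - 15)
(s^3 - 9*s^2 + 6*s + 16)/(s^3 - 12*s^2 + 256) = (s^2 - s - 2)/(s^2 - 4*s - 32)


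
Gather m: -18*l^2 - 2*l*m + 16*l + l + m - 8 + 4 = -18*l^2 + 17*l + m*(1 - 2*l) - 4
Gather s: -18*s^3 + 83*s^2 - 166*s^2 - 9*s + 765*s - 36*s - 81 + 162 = -18*s^3 - 83*s^2 + 720*s + 81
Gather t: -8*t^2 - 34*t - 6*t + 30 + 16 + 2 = -8*t^2 - 40*t + 48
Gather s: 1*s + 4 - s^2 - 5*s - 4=-s^2 - 4*s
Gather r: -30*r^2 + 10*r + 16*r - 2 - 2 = -30*r^2 + 26*r - 4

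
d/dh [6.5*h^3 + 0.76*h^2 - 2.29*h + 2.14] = 19.5*h^2 + 1.52*h - 2.29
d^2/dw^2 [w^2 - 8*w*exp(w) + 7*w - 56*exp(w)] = -8*w*exp(w) - 72*exp(w) + 2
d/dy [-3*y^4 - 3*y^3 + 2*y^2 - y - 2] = -12*y^3 - 9*y^2 + 4*y - 1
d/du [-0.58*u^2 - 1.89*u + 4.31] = -1.16*u - 1.89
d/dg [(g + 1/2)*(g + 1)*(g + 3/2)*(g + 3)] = 4*g^3 + 18*g^2 + 47*g/2 + 9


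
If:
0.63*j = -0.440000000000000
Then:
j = -0.70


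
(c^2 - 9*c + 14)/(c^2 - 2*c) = (c - 7)/c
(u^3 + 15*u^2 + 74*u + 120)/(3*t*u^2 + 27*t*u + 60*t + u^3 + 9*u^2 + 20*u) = (u + 6)/(3*t + u)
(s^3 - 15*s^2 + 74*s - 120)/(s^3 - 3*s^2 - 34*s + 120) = (s - 6)/(s + 6)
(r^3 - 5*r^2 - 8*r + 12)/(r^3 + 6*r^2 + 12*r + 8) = (r^2 - 7*r + 6)/(r^2 + 4*r + 4)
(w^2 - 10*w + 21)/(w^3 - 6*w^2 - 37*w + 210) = (w - 3)/(w^2 + w - 30)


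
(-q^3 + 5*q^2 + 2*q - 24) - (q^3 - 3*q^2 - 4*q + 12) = -2*q^3 + 8*q^2 + 6*q - 36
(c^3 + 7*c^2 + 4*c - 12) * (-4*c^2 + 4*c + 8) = -4*c^5 - 24*c^4 + 20*c^3 + 120*c^2 - 16*c - 96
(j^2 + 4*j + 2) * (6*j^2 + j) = 6*j^4 + 25*j^3 + 16*j^2 + 2*j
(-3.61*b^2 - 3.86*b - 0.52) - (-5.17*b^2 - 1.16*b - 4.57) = 1.56*b^2 - 2.7*b + 4.05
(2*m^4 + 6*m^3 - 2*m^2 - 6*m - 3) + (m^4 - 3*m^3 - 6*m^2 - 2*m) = 3*m^4 + 3*m^3 - 8*m^2 - 8*m - 3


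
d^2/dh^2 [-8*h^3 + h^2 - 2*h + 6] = 2 - 48*h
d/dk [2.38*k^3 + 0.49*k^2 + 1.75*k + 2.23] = 7.14*k^2 + 0.98*k + 1.75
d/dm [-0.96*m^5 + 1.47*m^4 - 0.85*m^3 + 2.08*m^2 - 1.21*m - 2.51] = -4.8*m^4 + 5.88*m^3 - 2.55*m^2 + 4.16*m - 1.21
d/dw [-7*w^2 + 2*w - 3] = 2 - 14*w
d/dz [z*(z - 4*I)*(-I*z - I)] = -3*I*z^2 - 2*z*(4 + I) - 4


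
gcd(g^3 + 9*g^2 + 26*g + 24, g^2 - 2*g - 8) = g + 2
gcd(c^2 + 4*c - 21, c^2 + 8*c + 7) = c + 7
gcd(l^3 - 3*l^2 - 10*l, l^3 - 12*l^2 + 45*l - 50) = l - 5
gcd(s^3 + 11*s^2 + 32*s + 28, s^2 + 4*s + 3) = 1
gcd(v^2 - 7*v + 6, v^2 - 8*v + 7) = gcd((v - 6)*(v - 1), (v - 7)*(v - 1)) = v - 1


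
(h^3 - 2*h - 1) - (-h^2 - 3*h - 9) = h^3 + h^2 + h + 8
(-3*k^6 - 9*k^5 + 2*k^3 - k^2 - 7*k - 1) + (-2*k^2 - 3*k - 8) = -3*k^6 - 9*k^5 + 2*k^3 - 3*k^2 - 10*k - 9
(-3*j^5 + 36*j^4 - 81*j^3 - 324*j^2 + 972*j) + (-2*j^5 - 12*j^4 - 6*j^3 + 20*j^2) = -5*j^5 + 24*j^4 - 87*j^3 - 304*j^2 + 972*j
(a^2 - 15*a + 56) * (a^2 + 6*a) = a^4 - 9*a^3 - 34*a^2 + 336*a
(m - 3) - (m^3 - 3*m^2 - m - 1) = -m^3 + 3*m^2 + 2*m - 2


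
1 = 1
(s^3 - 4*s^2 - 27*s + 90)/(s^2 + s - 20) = (s^2 - 9*s + 18)/(s - 4)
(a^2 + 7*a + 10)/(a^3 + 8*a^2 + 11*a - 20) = (a + 2)/(a^2 + 3*a - 4)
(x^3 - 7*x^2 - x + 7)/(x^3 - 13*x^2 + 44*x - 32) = (x^2 - 6*x - 7)/(x^2 - 12*x + 32)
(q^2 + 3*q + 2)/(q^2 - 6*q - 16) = (q + 1)/(q - 8)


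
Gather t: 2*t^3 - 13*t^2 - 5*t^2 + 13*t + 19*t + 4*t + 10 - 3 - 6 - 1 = 2*t^3 - 18*t^2 + 36*t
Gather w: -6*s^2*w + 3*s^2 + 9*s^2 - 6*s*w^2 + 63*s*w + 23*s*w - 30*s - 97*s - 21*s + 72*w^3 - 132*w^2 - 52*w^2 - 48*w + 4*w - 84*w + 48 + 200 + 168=12*s^2 - 148*s + 72*w^3 + w^2*(-6*s - 184) + w*(-6*s^2 + 86*s - 128) + 416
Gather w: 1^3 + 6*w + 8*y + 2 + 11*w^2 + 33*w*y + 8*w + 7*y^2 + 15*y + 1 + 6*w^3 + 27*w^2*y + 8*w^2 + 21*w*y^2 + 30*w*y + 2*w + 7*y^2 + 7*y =6*w^3 + w^2*(27*y + 19) + w*(21*y^2 + 63*y + 16) + 14*y^2 + 30*y + 4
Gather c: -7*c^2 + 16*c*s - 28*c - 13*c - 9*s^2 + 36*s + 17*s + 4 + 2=-7*c^2 + c*(16*s - 41) - 9*s^2 + 53*s + 6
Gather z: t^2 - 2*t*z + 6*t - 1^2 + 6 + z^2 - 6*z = t^2 + 6*t + z^2 + z*(-2*t - 6) + 5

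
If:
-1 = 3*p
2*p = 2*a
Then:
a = -1/3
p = -1/3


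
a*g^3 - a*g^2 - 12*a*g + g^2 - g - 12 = (g - 4)*(g + 3)*(a*g + 1)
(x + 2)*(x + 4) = x^2 + 6*x + 8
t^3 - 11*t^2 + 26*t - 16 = (t - 8)*(t - 2)*(t - 1)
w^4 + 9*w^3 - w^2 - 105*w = w*(w - 3)*(w + 5)*(w + 7)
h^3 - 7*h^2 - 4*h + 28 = (h - 7)*(h - 2)*(h + 2)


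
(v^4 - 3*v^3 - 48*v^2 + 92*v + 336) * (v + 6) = v^5 + 3*v^4 - 66*v^3 - 196*v^2 + 888*v + 2016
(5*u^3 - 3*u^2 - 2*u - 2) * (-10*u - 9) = -50*u^4 - 15*u^3 + 47*u^2 + 38*u + 18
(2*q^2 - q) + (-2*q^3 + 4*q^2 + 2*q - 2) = -2*q^3 + 6*q^2 + q - 2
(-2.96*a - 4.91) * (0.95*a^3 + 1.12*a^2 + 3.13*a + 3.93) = -2.812*a^4 - 7.9797*a^3 - 14.764*a^2 - 27.0011*a - 19.2963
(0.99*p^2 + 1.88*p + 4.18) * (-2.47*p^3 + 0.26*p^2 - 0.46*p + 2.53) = -2.4453*p^5 - 4.3862*p^4 - 10.2912*p^3 + 2.7267*p^2 + 2.8336*p + 10.5754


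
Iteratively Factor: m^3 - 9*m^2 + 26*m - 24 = (m - 3)*(m^2 - 6*m + 8) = (m - 4)*(m - 3)*(m - 2)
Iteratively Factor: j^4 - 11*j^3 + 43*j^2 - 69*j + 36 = (j - 1)*(j^3 - 10*j^2 + 33*j - 36) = (j - 3)*(j - 1)*(j^2 - 7*j + 12) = (j - 4)*(j - 3)*(j - 1)*(j - 3)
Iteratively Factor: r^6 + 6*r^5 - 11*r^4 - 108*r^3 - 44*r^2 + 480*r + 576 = (r - 3)*(r^5 + 9*r^4 + 16*r^3 - 60*r^2 - 224*r - 192) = (r - 3)*(r + 4)*(r^4 + 5*r^3 - 4*r^2 - 44*r - 48) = (r - 3)^2*(r + 4)*(r^3 + 8*r^2 + 20*r + 16) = (r - 3)^2*(r + 2)*(r + 4)*(r^2 + 6*r + 8) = (r - 3)^2*(r + 2)*(r + 4)^2*(r + 2)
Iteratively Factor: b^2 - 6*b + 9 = (b - 3)*(b - 3)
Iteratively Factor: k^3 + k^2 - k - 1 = (k - 1)*(k^2 + 2*k + 1) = (k - 1)*(k + 1)*(k + 1)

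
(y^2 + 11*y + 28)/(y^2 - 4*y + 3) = (y^2 + 11*y + 28)/(y^2 - 4*y + 3)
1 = 1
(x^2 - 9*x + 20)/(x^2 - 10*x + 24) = (x - 5)/(x - 6)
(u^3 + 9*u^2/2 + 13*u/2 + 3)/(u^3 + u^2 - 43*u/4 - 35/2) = 2*(2*u^2 + 5*u + 3)/(4*u^2 - 4*u - 35)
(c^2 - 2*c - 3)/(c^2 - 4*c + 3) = (c + 1)/(c - 1)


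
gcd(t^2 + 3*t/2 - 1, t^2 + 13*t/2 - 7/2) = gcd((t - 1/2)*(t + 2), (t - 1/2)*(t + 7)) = t - 1/2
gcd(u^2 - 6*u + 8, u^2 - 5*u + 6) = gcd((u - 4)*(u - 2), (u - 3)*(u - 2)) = u - 2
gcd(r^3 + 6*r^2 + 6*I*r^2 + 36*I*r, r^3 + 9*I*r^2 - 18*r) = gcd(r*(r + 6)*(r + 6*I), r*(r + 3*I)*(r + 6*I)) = r^2 + 6*I*r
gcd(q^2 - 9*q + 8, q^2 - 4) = 1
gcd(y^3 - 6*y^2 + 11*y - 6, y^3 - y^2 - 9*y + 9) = y^2 - 4*y + 3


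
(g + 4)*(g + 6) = g^2 + 10*g + 24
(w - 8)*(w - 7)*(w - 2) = w^3 - 17*w^2 + 86*w - 112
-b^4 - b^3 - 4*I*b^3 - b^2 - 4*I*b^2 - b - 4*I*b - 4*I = (b - I)*(b + 4*I)*(-I*b + 1)*(-I*b - I)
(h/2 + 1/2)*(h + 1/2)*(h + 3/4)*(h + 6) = h^4/2 + 33*h^3/8 + 121*h^2/16 + 81*h/16 + 9/8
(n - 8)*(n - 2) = n^2 - 10*n + 16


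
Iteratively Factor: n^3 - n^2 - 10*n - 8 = (n + 1)*(n^2 - 2*n - 8) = (n + 1)*(n + 2)*(n - 4)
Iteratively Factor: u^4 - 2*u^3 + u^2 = (u - 1)*(u^3 - u^2) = u*(u - 1)*(u^2 - u) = u^2*(u - 1)*(u - 1)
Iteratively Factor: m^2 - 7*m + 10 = (m - 2)*(m - 5)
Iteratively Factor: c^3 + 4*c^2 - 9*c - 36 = (c - 3)*(c^2 + 7*c + 12) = (c - 3)*(c + 4)*(c + 3)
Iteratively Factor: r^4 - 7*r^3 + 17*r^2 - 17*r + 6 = (r - 1)*(r^3 - 6*r^2 + 11*r - 6) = (r - 3)*(r - 1)*(r^2 - 3*r + 2) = (r - 3)*(r - 1)^2*(r - 2)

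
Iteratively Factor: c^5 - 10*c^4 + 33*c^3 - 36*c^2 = (c)*(c^4 - 10*c^3 + 33*c^2 - 36*c) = c*(c - 3)*(c^3 - 7*c^2 + 12*c) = c*(c - 4)*(c - 3)*(c^2 - 3*c) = c*(c - 4)*(c - 3)^2*(c)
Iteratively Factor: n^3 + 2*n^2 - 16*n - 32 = (n - 4)*(n^2 + 6*n + 8) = (n - 4)*(n + 2)*(n + 4)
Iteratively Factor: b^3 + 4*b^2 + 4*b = (b + 2)*(b^2 + 2*b) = b*(b + 2)*(b + 2)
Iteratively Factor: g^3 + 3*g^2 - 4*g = (g - 1)*(g^2 + 4*g) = (g - 1)*(g + 4)*(g)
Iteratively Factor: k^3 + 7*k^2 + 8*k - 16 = (k - 1)*(k^2 + 8*k + 16) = (k - 1)*(k + 4)*(k + 4)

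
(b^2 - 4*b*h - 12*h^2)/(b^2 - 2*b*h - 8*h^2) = (b - 6*h)/(b - 4*h)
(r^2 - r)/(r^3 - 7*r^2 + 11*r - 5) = r/(r^2 - 6*r + 5)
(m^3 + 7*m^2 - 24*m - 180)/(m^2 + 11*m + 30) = (m^2 + m - 30)/(m + 5)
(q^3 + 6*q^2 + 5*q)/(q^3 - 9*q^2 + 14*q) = (q^2 + 6*q + 5)/(q^2 - 9*q + 14)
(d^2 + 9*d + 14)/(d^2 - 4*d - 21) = (d^2 + 9*d + 14)/(d^2 - 4*d - 21)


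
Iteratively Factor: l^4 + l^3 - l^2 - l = (l - 1)*(l^3 + 2*l^2 + l) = l*(l - 1)*(l^2 + 2*l + 1) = l*(l - 1)*(l + 1)*(l + 1)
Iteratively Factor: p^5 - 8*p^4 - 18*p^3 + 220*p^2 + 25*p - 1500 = (p - 5)*(p^4 - 3*p^3 - 33*p^2 + 55*p + 300) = (p - 5)^2*(p^3 + 2*p^2 - 23*p - 60) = (p - 5)^2*(p + 3)*(p^2 - p - 20) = (p - 5)^2*(p + 3)*(p + 4)*(p - 5)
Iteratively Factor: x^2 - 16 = (x - 4)*(x + 4)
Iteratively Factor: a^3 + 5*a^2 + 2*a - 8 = (a - 1)*(a^2 + 6*a + 8) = (a - 1)*(a + 4)*(a + 2)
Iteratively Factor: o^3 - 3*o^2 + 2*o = (o - 1)*(o^2 - 2*o) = o*(o - 1)*(o - 2)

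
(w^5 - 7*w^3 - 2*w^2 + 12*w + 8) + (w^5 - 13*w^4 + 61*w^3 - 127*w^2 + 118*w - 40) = 2*w^5 - 13*w^4 + 54*w^3 - 129*w^2 + 130*w - 32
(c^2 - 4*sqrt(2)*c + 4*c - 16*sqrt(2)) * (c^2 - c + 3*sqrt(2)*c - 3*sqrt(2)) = c^4 - sqrt(2)*c^3 + 3*c^3 - 28*c^2 - 3*sqrt(2)*c^2 - 72*c + 4*sqrt(2)*c + 96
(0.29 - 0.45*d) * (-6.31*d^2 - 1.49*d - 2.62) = 2.8395*d^3 - 1.1594*d^2 + 0.7469*d - 0.7598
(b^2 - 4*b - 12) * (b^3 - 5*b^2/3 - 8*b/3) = b^5 - 17*b^4/3 - 8*b^3 + 92*b^2/3 + 32*b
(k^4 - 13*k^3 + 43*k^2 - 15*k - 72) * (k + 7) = k^5 - 6*k^4 - 48*k^3 + 286*k^2 - 177*k - 504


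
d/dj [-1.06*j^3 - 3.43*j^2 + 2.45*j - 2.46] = -3.18*j^2 - 6.86*j + 2.45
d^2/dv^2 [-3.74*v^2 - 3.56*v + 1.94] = -7.48000000000000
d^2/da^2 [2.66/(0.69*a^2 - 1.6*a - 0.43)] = (2.532852*a^2 - 5.87328*a - 2.66*(1.38*a - 1.6)*(2.76*a - 3.2) - 1.578444)/(-0.69*a^2 + 1.6*a + 0.43)^3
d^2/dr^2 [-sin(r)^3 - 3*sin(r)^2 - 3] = 3*sin(r)/4 - 9*sin(3*r)/4 - 6*cos(2*r)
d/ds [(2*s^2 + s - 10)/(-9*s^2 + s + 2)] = (11*s^2 - 172*s + 12)/(81*s^4 - 18*s^3 - 35*s^2 + 4*s + 4)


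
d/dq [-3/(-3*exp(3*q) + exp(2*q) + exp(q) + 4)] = (-27*exp(2*q) + 6*exp(q) + 3)*exp(q)/(-3*exp(3*q) + exp(2*q) + exp(q) + 4)^2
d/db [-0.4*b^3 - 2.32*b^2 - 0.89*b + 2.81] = -1.2*b^2 - 4.64*b - 0.89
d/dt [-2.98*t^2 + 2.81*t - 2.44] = 2.81 - 5.96*t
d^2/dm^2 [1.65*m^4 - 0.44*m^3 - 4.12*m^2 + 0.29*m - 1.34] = 19.8*m^2 - 2.64*m - 8.24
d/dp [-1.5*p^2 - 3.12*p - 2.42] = -3.0*p - 3.12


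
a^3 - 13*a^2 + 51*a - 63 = (a - 7)*(a - 3)^2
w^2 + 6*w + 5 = (w + 1)*(w + 5)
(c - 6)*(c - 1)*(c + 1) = c^3 - 6*c^2 - c + 6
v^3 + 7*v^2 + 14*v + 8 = (v + 1)*(v + 2)*(v + 4)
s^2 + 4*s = s*(s + 4)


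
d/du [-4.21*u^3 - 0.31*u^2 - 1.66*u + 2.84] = -12.63*u^2 - 0.62*u - 1.66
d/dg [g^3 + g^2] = g*(3*g + 2)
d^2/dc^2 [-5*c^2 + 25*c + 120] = -10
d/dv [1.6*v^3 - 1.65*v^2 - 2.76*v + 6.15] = 4.8*v^2 - 3.3*v - 2.76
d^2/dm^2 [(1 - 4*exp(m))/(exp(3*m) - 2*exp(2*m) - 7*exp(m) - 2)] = (-16*exp(6*m) + 33*exp(5*m) - 150*exp(4*m) - 46*exp(3*m) + 156*exp(2*m) + 89*exp(m) - 30)*exp(m)/(exp(9*m) - 6*exp(8*m) - 9*exp(7*m) + 70*exp(6*m) + 87*exp(5*m) - 234*exp(4*m) - 499*exp(3*m) - 318*exp(2*m) - 84*exp(m) - 8)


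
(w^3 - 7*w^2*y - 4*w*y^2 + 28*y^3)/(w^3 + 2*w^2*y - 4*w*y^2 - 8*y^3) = (w - 7*y)/(w + 2*y)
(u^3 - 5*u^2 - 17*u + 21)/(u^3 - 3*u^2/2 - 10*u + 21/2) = 2*(u - 7)/(2*u - 7)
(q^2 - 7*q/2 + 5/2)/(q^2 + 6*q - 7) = (q - 5/2)/(q + 7)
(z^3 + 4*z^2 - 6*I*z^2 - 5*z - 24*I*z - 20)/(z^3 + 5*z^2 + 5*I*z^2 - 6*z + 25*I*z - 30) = (z^3 + z^2*(4 - 6*I) + z*(-5 - 24*I) - 20)/(z^3 + 5*z^2*(1 + I) + z*(-6 + 25*I) - 30)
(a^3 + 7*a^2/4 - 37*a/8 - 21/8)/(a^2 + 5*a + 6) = (8*a^2 - 10*a - 7)/(8*(a + 2))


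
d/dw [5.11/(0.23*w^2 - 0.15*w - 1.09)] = (0.7665 - 2.3506*w)/(-0.23*w^2 + 0.15*w + 1.09)^2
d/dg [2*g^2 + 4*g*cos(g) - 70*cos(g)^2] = -4*g*sin(g) + 4*g + 70*sin(2*g) + 4*cos(g)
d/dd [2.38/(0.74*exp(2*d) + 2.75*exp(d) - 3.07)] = (-3.5224*exp(d) - 6.545)*exp(d)/(0.74*exp(2*d) + 2.75*exp(d) - 3.07)^2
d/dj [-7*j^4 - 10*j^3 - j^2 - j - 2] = -28*j^3 - 30*j^2 - 2*j - 1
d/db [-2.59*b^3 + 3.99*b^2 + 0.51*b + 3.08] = -7.77*b^2 + 7.98*b + 0.51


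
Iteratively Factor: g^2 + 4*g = (g)*(g + 4)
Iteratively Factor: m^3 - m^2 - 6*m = (m + 2)*(m^2 - 3*m) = m*(m + 2)*(m - 3)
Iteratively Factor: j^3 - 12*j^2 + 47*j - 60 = (j - 5)*(j^2 - 7*j + 12) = (j - 5)*(j - 3)*(j - 4)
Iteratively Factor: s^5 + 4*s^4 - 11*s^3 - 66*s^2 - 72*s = (s)*(s^4 + 4*s^3 - 11*s^2 - 66*s - 72) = s*(s + 3)*(s^3 + s^2 - 14*s - 24) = s*(s + 3)^2*(s^2 - 2*s - 8) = s*(s - 4)*(s + 3)^2*(s + 2)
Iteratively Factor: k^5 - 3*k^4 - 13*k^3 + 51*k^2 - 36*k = (k - 3)*(k^4 - 13*k^2 + 12*k) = (k - 3)*(k + 4)*(k^3 - 4*k^2 + 3*k) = (k - 3)^2*(k + 4)*(k^2 - k) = k*(k - 3)^2*(k + 4)*(k - 1)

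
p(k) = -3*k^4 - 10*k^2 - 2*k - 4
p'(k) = -12*k^3 - 20*k - 2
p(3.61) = -651.05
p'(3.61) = -638.75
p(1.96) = -90.61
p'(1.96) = -131.55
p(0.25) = -5.14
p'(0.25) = -7.19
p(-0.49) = -5.59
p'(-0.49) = 9.21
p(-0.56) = -6.31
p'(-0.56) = 11.31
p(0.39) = -6.37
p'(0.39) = -10.51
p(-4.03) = -949.65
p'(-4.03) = 864.01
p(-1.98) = -85.35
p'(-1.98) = 130.75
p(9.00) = -20515.00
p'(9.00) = -8930.00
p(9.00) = -20515.00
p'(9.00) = -8930.00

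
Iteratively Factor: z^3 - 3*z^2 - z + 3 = (z + 1)*(z^2 - 4*z + 3) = (z - 1)*(z + 1)*(z - 3)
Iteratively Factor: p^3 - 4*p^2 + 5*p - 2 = (p - 2)*(p^2 - 2*p + 1) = (p - 2)*(p - 1)*(p - 1)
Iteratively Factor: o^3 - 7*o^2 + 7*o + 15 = (o - 5)*(o^2 - 2*o - 3) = (o - 5)*(o + 1)*(o - 3)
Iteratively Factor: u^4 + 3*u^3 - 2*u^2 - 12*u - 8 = (u + 2)*(u^3 + u^2 - 4*u - 4) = (u - 2)*(u + 2)*(u^2 + 3*u + 2) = (u - 2)*(u + 2)^2*(u + 1)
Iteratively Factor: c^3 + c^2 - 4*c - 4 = (c + 2)*(c^2 - c - 2) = (c - 2)*(c + 2)*(c + 1)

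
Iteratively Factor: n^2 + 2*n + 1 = (n + 1)*(n + 1)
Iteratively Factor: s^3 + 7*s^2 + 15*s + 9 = (s + 3)*(s^2 + 4*s + 3) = (s + 3)^2*(s + 1)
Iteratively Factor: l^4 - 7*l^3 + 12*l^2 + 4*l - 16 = (l + 1)*(l^3 - 8*l^2 + 20*l - 16) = (l - 4)*(l + 1)*(l^2 - 4*l + 4) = (l - 4)*(l - 2)*(l + 1)*(l - 2)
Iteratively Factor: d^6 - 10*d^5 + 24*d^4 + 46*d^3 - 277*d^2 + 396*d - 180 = (d - 1)*(d^5 - 9*d^4 + 15*d^3 + 61*d^2 - 216*d + 180) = (d - 2)*(d - 1)*(d^4 - 7*d^3 + d^2 + 63*d - 90) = (d - 2)*(d - 1)*(d + 3)*(d^3 - 10*d^2 + 31*d - 30) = (d - 3)*(d - 2)*(d - 1)*(d + 3)*(d^2 - 7*d + 10) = (d - 5)*(d - 3)*(d - 2)*(d - 1)*(d + 3)*(d - 2)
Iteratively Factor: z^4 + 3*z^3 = (z + 3)*(z^3) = z*(z + 3)*(z^2) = z^2*(z + 3)*(z)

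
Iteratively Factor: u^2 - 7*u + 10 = (u - 2)*(u - 5)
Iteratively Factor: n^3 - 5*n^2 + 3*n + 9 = (n - 3)*(n^2 - 2*n - 3) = (n - 3)*(n + 1)*(n - 3)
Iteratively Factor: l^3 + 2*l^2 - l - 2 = (l - 1)*(l^2 + 3*l + 2) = (l - 1)*(l + 2)*(l + 1)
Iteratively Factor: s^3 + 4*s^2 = (s)*(s^2 + 4*s) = s*(s + 4)*(s)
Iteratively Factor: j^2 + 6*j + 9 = (j + 3)*(j + 3)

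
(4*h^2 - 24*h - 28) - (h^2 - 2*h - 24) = 3*h^2 - 22*h - 4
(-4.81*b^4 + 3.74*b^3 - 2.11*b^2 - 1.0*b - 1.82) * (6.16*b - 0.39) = -29.6296*b^5 + 24.9143*b^4 - 14.4562*b^3 - 5.3371*b^2 - 10.8212*b + 0.7098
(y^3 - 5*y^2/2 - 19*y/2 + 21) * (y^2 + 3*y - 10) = y^5 + y^4/2 - 27*y^3 + 35*y^2/2 + 158*y - 210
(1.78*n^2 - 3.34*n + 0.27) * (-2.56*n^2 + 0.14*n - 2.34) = -4.5568*n^4 + 8.7996*n^3 - 5.324*n^2 + 7.8534*n - 0.6318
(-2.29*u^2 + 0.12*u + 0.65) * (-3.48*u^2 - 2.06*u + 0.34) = 7.9692*u^4 + 4.2998*u^3 - 3.2878*u^2 - 1.2982*u + 0.221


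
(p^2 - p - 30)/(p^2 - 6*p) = (p + 5)/p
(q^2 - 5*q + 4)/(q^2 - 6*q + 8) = (q - 1)/(q - 2)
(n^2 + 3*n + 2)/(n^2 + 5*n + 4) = (n + 2)/(n + 4)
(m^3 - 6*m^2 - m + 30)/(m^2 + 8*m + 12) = (m^2 - 8*m + 15)/(m + 6)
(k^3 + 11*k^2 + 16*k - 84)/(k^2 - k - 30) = (-k^3 - 11*k^2 - 16*k + 84)/(-k^2 + k + 30)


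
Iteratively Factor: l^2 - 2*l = (l - 2)*(l)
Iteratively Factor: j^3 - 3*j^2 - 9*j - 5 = (j + 1)*(j^2 - 4*j - 5) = (j + 1)^2*(j - 5)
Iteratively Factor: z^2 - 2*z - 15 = (z - 5)*(z + 3)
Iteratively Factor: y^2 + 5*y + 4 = (y + 4)*(y + 1)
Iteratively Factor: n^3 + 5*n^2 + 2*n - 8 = (n - 1)*(n^2 + 6*n + 8) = (n - 1)*(n + 4)*(n + 2)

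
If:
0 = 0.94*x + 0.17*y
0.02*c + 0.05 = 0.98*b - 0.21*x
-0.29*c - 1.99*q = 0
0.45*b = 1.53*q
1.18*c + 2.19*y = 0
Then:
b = 0.05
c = -0.10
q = 0.01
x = -0.01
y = 0.05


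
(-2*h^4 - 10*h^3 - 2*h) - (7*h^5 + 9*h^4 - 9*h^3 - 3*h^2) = -7*h^5 - 11*h^4 - h^3 + 3*h^2 - 2*h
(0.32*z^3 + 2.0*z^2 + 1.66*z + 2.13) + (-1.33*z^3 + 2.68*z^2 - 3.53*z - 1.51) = -1.01*z^3 + 4.68*z^2 - 1.87*z + 0.62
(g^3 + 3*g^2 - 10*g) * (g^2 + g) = g^5 + 4*g^4 - 7*g^3 - 10*g^2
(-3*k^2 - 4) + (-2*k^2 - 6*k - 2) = -5*k^2 - 6*k - 6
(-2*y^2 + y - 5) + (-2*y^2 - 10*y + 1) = -4*y^2 - 9*y - 4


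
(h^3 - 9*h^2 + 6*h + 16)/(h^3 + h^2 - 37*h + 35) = (h^3 - 9*h^2 + 6*h + 16)/(h^3 + h^2 - 37*h + 35)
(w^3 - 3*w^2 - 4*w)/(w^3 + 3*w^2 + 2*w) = (w - 4)/(w + 2)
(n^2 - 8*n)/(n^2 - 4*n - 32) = n/(n + 4)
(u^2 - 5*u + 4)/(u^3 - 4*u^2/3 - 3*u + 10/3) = 3*(u - 4)/(3*u^2 - u - 10)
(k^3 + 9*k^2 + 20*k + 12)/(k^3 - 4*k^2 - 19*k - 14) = (k + 6)/(k - 7)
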